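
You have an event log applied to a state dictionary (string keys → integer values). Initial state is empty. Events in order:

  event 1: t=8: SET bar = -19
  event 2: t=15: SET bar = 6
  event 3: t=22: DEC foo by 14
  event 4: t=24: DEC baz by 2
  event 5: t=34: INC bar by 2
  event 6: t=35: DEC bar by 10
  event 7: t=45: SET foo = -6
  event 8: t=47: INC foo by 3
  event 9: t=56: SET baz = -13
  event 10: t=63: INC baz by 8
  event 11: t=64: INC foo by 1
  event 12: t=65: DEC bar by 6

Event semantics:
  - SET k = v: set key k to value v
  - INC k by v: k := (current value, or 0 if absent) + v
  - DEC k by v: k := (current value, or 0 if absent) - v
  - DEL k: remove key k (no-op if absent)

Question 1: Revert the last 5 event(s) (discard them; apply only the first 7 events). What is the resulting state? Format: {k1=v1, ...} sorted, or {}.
Keep first 7 events (discard last 5):
  after event 1 (t=8: SET bar = -19): {bar=-19}
  after event 2 (t=15: SET bar = 6): {bar=6}
  after event 3 (t=22: DEC foo by 14): {bar=6, foo=-14}
  after event 4 (t=24: DEC baz by 2): {bar=6, baz=-2, foo=-14}
  after event 5 (t=34: INC bar by 2): {bar=8, baz=-2, foo=-14}
  after event 6 (t=35: DEC bar by 10): {bar=-2, baz=-2, foo=-14}
  after event 7 (t=45: SET foo = -6): {bar=-2, baz=-2, foo=-6}

Answer: {bar=-2, baz=-2, foo=-6}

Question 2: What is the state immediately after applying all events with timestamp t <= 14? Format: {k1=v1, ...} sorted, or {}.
Answer: {bar=-19}

Derivation:
Apply events with t <= 14 (1 events):
  after event 1 (t=8: SET bar = -19): {bar=-19}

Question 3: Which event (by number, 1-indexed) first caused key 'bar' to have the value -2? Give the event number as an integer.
Answer: 6

Derivation:
Looking for first event where bar becomes -2:
  event 1: bar = -19
  event 2: bar = 6
  event 3: bar = 6
  event 4: bar = 6
  event 5: bar = 8
  event 6: bar 8 -> -2  <-- first match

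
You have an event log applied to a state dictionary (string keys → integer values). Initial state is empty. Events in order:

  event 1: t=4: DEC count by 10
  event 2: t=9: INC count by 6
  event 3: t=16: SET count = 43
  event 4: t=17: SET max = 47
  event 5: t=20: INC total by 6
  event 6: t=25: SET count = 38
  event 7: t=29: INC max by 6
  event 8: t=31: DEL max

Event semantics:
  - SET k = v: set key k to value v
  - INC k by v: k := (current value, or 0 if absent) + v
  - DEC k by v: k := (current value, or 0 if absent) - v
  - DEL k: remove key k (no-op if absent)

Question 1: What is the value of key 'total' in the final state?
Track key 'total' through all 8 events:
  event 1 (t=4: DEC count by 10): total unchanged
  event 2 (t=9: INC count by 6): total unchanged
  event 3 (t=16: SET count = 43): total unchanged
  event 4 (t=17: SET max = 47): total unchanged
  event 5 (t=20: INC total by 6): total (absent) -> 6
  event 6 (t=25: SET count = 38): total unchanged
  event 7 (t=29: INC max by 6): total unchanged
  event 8 (t=31: DEL max): total unchanged
Final: total = 6

Answer: 6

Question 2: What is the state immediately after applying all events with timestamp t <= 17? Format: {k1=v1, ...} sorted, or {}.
Apply events with t <= 17 (4 events):
  after event 1 (t=4: DEC count by 10): {count=-10}
  after event 2 (t=9: INC count by 6): {count=-4}
  after event 3 (t=16: SET count = 43): {count=43}
  after event 4 (t=17: SET max = 47): {count=43, max=47}

Answer: {count=43, max=47}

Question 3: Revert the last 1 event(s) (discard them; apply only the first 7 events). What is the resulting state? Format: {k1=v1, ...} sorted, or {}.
Answer: {count=38, max=53, total=6}

Derivation:
Keep first 7 events (discard last 1):
  after event 1 (t=4: DEC count by 10): {count=-10}
  after event 2 (t=9: INC count by 6): {count=-4}
  after event 3 (t=16: SET count = 43): {count=43}
  after event 4 (t=17: SET max = 47): {count=43, max=47}
  after event 5 (t=20: INC total by 6): {count=43, max=47, total=6}
  after event 6 (t=25: SET count = 38): {count=38, max=47, total=6}
  after event 7 (t=29: INC max by 6): {count=38, max=53, total=6}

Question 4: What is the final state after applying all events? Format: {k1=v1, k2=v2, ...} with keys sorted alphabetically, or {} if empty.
  after event 1 (t=4: DEC count by 10): {count=-10}
  after event 2 (t=9: INC count by 6): {count=-4}
  after event 3 (t=16: SET count = 43): {count=43}
  after event 4 (t=17: SET max = 47): {count=43, max=47}
  after event 5 (t=20: INC total by 6): {count=43, max=47, total=6}
  after event 6 (t=25: SET count = 38): {count=38, max=47, total=6}
  after event 7 (t=29: INC max by 6): {count=38, max=53, total=6}
  after event 8 (t=31: DEL max): {count=38, total=6}

Answer: {count=38, total=6}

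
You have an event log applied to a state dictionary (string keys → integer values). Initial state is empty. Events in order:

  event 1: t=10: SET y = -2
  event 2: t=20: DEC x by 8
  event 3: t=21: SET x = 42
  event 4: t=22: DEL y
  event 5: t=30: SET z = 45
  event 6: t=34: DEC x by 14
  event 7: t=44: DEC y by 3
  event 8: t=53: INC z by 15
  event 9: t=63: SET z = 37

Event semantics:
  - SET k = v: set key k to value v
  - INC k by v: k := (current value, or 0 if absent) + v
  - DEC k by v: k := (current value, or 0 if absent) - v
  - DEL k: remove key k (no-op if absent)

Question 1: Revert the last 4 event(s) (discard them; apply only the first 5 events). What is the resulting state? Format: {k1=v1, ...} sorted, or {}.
Keep first 5 events (discard last 4):
  after event 1 (t=10: SET y = -2): {y=-2}
  after event 2 (t=20: DEC x by 8): {x=-8, y=-2}
  after event 3 (t=21: SET x = 42): {x=42, y=-2}
  after event 4 (t=22: DEL y): {x=42}
  after event 5 (t=30: SET z = 45): {x=42, z=45}

Answer: {x=42, z=45}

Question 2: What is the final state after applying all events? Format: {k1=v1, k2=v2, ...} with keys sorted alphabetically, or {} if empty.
Answer: {x=28, y=-3, z=37}

Derivation:
  after event 1 (t=10: SET y = -2): {y=-2}
  after event 2 (t=20: DEC x by 8): {x=-8, y=-2}
  after event 3 (t=21: SET x = 42): {x=42, y=-2}
  after event 4 (t=22: DEL y): {x=42}
  after event 5 (t=30: SET z = 45): {x=42, z=45}
  after event 6 (t=34: DEC x by 14): {x=28, z=45}
  after event 7 (t=44: DEC y by 3): {x=28, y=-3, z=45}
  after event 8 (t=53: INC z by 15): {x=28, y=-3, z=60}
  after event 9 (t=63: SET z = 37): {x=28, y=-3, z=37}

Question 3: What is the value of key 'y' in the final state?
Track key 'y' through all 9 events:
  event 1 (t=10: SET y = -2): y (absent) -> -2
  event 2 (t=20: DEC x by 8): y unchanged
  event 3 (t=21: SET x = 42): y unchanged
  event 4 (t=22: DEL y): y -2 -> (absent)
  event 5 (t=30: SET z = 45): y unchanged
  event 6 (t=34: DEC x by 14): y unchanged
  event 7 (t=44: DEC y by 3): y (absent) -> -3
  event 8 (t=53: INC z by 15): y unchanged
  event 9 (t=63: SET z = 37): y unchanged
Final: y = -3

Answer: -3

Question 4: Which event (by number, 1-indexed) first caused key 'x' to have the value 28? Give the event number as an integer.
Answer: 6

Derivation:
Looking for first event where x becomes 28:
  event 2: x = -8
  event 3: x = 42
  event 4: x = 42
  event 5: x = 42
  event 6: x 42 -> 28  <-- first match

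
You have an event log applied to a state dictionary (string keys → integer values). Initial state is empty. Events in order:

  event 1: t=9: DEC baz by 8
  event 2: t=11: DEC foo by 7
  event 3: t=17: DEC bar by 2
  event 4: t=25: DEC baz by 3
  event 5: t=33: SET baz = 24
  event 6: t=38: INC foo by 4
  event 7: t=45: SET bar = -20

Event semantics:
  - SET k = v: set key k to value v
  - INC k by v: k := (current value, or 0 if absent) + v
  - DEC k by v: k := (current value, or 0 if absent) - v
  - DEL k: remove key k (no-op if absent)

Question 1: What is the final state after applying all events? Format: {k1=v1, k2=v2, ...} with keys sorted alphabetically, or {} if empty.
  after event 1 (t=9: DEC baz by 8): {baz=-8}
  after event 2 (t=11: DEC foo by 7): {baz=-8, foo=-7}
  after event 3 (t=17: DEC bar by 2): {bar=-2, baz=-8, foo=-7}
  after event 4 (t=25: DEC baz by 3): {bar=-2, baz=-11, foo=-7}
  after event 5 (t=33: SET baz = 24): {bar=-2, baz=24, foo=-7}
  after event 6 (t=38: INC foo by 4): {bar=-2, baz=24, foo=-3}
  after event 7 (t=45: SET bar = -20): {bar=-20, baz=24, foo=-3}

Answer: {bar=-20, baz=24, foo=-3}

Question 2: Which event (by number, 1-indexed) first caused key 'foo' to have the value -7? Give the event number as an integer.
Looking for first event where foo becomes -7:
  event 2: foo (absent) -> -7  <-- first match

Answer: 2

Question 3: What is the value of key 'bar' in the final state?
Track key 'bar' through all 7 events:
  event 1 (t=9: DEC baz by 8): bar unchanged
  event 2 (t=11: DEC foo by 7): bar unchanged
  event 3 (t=17: DEC bar by 2): bar (absent) -> -2
  event 4 (t=25: DEC baz by 3): bar unchanged
  event 5 (t=33: SET baz = 24): bar unchanged
  event 6 (t=38: INC foo by 4): bar unchanged
  event 7 (t=45: SET bar = -20): bar -2 -> -20
Final: bar = -20

Answer: -20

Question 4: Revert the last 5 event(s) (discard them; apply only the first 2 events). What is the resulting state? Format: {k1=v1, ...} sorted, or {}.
Answer: {baz=-8, foo=-7}

Derivation:
Keep first 2 events (discard last 5):
  after event 1 (t=9: DEC baz by 8): {baz=-8}
  after event 2 (t=11: DEC foo by 7): {baz=-8, foo=-7}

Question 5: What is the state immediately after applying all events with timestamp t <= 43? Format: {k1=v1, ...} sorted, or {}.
Apply events with t <= 43 (6 events):
  after event 1 (t=9: DEC baz by 8): {baz=-8}
  after event 2 (t=11: DEC foo by 7): {baz=-8, foo=-7}
  after event 3 (t=17: DEC bar by 2): {bar=-2, baz=-8, foo=-7}
  after event 4 (t=25: DEC baz by 3): {bar=-2, baz=-11, foo=-7}
  after event 5 (t=33: SET baz = 24): {bar=-2, baz=24, foo=-7}
  after event 6 (t=38: INC foo by 4): {bar=-2, baz=24, foo=-3}

Answer: {bar=-2, baz=24, foo=-3}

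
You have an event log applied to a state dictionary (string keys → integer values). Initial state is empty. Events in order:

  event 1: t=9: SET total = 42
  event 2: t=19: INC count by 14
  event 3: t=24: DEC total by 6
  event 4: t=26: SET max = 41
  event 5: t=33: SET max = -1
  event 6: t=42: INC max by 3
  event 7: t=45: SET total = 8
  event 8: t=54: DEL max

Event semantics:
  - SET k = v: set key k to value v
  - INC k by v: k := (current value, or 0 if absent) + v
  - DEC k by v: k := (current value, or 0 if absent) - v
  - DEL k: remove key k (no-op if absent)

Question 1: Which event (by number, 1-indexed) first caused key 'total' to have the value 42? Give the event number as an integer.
Answer: 1

Derivation:
Looking for first event where total becomes 42:
  event 1: total (absent) -> 42  <-- first match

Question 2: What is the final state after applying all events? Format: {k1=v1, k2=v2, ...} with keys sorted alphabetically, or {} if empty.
Answer: {count=14, total=8}

Derivation:
  after event 1 (t=9: SET total = 42): {total=42}
  after event 2 (t=19: INC count by 14): {count=14, total=42}
  after event 3 (t=24: DEC total by 6): {count=14, total=36}
  after event 4 (t=26: SET max = 41): {count=14, max=41, total=36}
  after event 5 (t=33: SET max = -1): {count=14, max=-1, total=36}
  after event 6 (t=42: INC max by 3): {count=14, max=2, total=36}
  after event 7 (t=45: SET total = 8): {count=14, max=2, total=8}
  after event 8 (t=54: DEL max): {count=14, total=8}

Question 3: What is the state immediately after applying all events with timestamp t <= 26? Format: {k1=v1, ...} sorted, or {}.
Apply events with t <= 26 (4 events):
  after event 1 (t=9: SET total = 42): {total=42}
  after event 2 (t=19: INC count by 14): {count=14, total=42}
  after event 3 (t=24: DEC total by 6): {count=14, total=36}
  after event 4 (t=26: SET max = 41): {count=14, max=41, total=36}

Answer: {count=14, max=41, total=36}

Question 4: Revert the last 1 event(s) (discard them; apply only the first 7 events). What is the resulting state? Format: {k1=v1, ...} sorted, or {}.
Keep first 7 events (discard last 1):
  after event 1 (t=9: SET total = 42): {total=42}
  after event 2 (t=19: INC count by 14): {count=14, total=42}
  after event 3 (t=24: DEC total by 6): {count=14, total=36}
  after event 4 (t=26: SET max = 41): {count=14, max=41, total=36}
  after event 5 (t=33: SET max = -1): {count=14, max=-1, total=36}
  after event 6 (t=42: INC max by 3): {count=14, max=2, total=36}
  after event 7 (t=45: SET total = 8): {count=14, max=2, total=8}

Answer: {count=14, max=2, total=8}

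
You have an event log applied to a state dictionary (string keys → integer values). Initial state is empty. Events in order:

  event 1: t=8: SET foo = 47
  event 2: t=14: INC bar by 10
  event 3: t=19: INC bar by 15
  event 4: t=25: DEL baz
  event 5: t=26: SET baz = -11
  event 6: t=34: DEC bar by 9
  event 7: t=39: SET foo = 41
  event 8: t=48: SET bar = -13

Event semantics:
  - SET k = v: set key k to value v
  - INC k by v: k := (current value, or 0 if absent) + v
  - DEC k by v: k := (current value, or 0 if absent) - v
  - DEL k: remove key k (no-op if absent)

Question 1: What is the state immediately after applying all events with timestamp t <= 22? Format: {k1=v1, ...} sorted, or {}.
Apply events with t <= 22 (3 events):
  after event 1 (t=8: SET foo = 47): {foo=47}
  after event 2 (t=14: INC bar by 10): {bar=10, foo=47}
  after event 3 (t=19: INC bar by 15): {bar=25, foo=47}

Answer: {bar=25, foo=47}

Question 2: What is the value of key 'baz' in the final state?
Track key 'baz' through all 8 events:
  event 1 (t=8: SET foo = 47): baz unchanged
  event 2 (t=14: INC bar by 10): baz unchanged
  event 3 (t=19: INC bar by 15): baz unchanged
  event 4 (t=25: DEL baz): baz (absent) -> (absent)
  event 5 (t=26: SET baz = -11): baz (absent) -> -11
  event 6 (t=34: DEC bar by 9): baz unchanged
  event 7 (t=39: SET foo = 41): baz unchanged
  event 8 (t=48: SET bar = -13): baz unchanged
Final: baz = -11

Answer: -11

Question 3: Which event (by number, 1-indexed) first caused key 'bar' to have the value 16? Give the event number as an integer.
Answer: 6

Derivation:
Looking for first event where bar becomes 16:
  event 2: bar = 10
  event 3: bar = 25
  event 4: bar = 25
  event 5: bar = 25
  event 6: bar 25 -> 16  <-- first match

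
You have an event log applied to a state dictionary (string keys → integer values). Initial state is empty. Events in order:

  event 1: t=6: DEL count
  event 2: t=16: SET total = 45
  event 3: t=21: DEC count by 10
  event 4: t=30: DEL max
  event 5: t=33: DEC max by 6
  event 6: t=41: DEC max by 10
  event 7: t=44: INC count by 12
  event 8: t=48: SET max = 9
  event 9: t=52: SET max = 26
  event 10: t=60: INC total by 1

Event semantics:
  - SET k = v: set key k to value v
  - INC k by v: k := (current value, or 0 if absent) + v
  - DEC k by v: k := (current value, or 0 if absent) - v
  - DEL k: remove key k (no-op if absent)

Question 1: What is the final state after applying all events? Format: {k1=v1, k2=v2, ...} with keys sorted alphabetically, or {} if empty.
  after event 1 (t=6: DEL count): {}
  after event 2 (t=16: SET total = 45): {total=45}
  after event 3 (t=21: DEC count by 10): {count=-10, total=45}
  after event 4 (t=30: DEL max): {count=-10, total=45}
  after event 5 (t=33: DEC max by 6): {count=-10, max=-6, total=45}
  after event 6 (t=41: DEC max by 10): {count=-10, max=-16, total=45}
  after event 7 (t=44: INC count by 12): {count=2, max=-16, total=45}
  after event 8 (t=48: SET max = 9): {count=2, max=9, total=45}
  after event 9 (t=52: SET max = 26): {count=2, max=26, total=45}
  after event 10 (t=60: INC total by 1): {count=2, max=26, total=46}

Answer: {count=2, max=26, total=46}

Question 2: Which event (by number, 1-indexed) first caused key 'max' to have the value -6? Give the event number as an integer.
Answer: 5

Derivation:
Looking for first event where max becomes -6:
  event 5: max (absent) -> -6  <-- first match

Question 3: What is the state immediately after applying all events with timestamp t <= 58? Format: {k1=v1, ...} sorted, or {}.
Answer: {count=2, max=26, total=45}

Derivation:
Apply events with t <= 58 (9 events):
  after event 1 (t=6: DEL count): {}
  after event 2 (t=16: SET total = 45): {total=45}
  after event 3 (t=21: DEC count by 10): {count=-10, total=45}
  after event 4 (t=30: DEL max): {count=-10, total=45}
  after event 5 (t=33: DEC max by 6): {count=-10, max=-6, total=45}
  after event 6 (t=41: DEC max by 10): {count=-10, max=-16, total=45}
  after event 7 (t=44: INC count by 12): {count=2, max=-16, total=45}
  after event 8 (t=48: SET max = 9): {count=2, max=9, total=45}
  after event 9 (t=52: SET max = 26): {count=2, max=26, total=45}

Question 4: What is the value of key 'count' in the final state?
Answer: 2

Derivation:
Track key 'count' through all 10 events:
  event 1 (t=6: DEL count): count (absent) -> (absent)
  event 2 (t=16: SET total = 45): count unchanged
  event 3 (t=21: DEC count by 10): count (absent) -> -10
  event 4 (t=30: DEL max): count unchanged
  event 5 (t=33: DEC max by 6): count unchanged
  event 6 (t=41: DEC max by 10): count unchanged
  event 7 (t=44: INC count by 12): count -10 -> 2
  event 8 (t=48: SET max = 9): count unchanged
  event 9 (t=52: SET max = 26): count unchanged
  event 10 (t=60: INC total by 1): count unchanged
Final: count = 2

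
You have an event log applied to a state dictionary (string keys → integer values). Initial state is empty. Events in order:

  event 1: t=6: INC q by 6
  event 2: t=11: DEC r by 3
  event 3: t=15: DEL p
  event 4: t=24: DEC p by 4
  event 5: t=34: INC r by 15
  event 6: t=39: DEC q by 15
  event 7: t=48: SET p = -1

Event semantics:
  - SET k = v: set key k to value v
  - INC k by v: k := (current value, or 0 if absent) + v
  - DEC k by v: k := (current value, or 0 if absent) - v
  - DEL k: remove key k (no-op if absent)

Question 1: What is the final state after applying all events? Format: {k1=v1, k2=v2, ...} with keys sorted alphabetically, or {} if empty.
Answer: {p=-1, q=-9, r=12}

Derivation:
  after event 1 (t=6: INC q by 6): {q=6}
  after event 2 (t=11: DEC r by 3): {q=6, r=-3}
  after event 3 (t=15: DEL p): {q=6, r=-3}
  after event 4 (t=24: DEC p by 4): {p=-4, q=6, r=-3}
  after event 5 (t=34: INC r by 15): {p=-4, q=6, r=12}
  after event 6 (t=39: DEC q by 15): {p=-4, q=-9, r=12}
  after event 7 (t=48: SET p = -1): {p=-1, q=-9, r=12}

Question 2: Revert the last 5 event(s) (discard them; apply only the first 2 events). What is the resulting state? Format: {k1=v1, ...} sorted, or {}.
Keep first 2 events (discard last 5):
  after event 1 (t=6: INC q by 6): {q=6}
  after event 2 (t=11: DEC r by 3): {q=6, r=-3}

Answer: {q=6, r=-3}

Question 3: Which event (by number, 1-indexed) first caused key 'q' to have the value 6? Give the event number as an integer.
Looking for first event where q becomes 6:
  event 1: q (absent) -> 6  <-- first match

Answer: 1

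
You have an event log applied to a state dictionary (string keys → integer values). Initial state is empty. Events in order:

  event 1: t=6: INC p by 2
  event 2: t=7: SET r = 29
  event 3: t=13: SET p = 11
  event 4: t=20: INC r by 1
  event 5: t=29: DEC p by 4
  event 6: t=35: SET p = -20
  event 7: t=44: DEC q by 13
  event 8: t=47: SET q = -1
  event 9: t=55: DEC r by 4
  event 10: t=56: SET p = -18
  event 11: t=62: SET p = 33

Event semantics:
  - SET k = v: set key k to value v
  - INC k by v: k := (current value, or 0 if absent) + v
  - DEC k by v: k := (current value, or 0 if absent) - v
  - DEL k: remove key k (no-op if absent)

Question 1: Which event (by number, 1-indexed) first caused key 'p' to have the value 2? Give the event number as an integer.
Answer: 1

Derivation:
Looking for first event where p becomes 2:
  event 1: p (absent) -> 2  <-- first match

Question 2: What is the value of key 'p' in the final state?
Track key 'p' through all 11 events:
  event 1 (t=6: INC p by 2): p (absent) -> 2
  event 2 (t=7: SET r = 29): p unchanged
  event 3 (t=13: SET p = 11): p 2 -> 11
  event 4 (t=20: INC r by 1): p unchanged
  event 5 (t=29: DEC p by 4): p 11 -> 7
  event 6 (t=35: SET p = -20): p 7 -> -20
  event 7 (t=44: DEC q by 13): p unchanged
  event 8 (t=47: SET q = -1): p unchanged
  event 9 (t=55: DEC r by 4): p unchanged
  event 10 (t=56: SET p = -18): p -20 -> -18
  event 11 (t=62: SET p = 33): p -18 -> 33
Final: p = 33

Answer: 33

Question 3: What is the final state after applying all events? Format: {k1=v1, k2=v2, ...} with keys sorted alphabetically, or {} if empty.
  after event 1 (t=6: INC p by 2): {p=2}
  after event 2 (t=7: SET r = 29): {p=2, r=29}
  after event 3 (t=13: SET p = 11): {p=11, r=29}
  after event 4 (t=20: INC r by 1): {p=11, r=30}
  after event 5 (t=29: DEC p by 4): {p=7, r=30}
  after event 6 (t=35: SET p = -20): {p=-20, r=30}
  after event 7 (t=44: DEC q by 13): {p=-20, q=-13, r=30}
  after event 8 (t=47: SET q = -1): {p=-20, q=-1, r=30}
  after event 9 (t=55: DEC r by 4): {p=-20, q=-1, r=26}
  after event 10 (t=56: SET p = -18): {p=-18, q=-1, r=26}
  after event 11 (t=62: SET p = 33): {p=33, q=-1, r=26}

Answer: {p=33, q=-1, r=26}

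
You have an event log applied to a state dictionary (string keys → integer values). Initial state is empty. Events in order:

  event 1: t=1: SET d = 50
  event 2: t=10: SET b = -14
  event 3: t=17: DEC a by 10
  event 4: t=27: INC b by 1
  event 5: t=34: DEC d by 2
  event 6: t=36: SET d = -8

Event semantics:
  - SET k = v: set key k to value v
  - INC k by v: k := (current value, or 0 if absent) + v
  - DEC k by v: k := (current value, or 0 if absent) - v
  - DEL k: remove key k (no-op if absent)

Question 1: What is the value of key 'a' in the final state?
Answer: -10

Derivation:
Track key 'a' through all 6 events:
  event 1 (t=1: SET d = 50): a unchanged
  event 2 (t=10: SET b = -14): a unchanged
  event 3 (t=17: DEC a by 10): a (absent) -> -10
  event 4 (t=27: INC b by 1): a unchanged
  event 5 (t=34: DEC d by 2): a unchanged
  event 6 (t=36: SET d = -8): a unchanged
Final: a = -10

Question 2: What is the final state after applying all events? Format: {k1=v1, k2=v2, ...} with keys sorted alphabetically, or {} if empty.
  after event 1 (t=1: SET d = 50): {d=50}
  after event 2 (t=10: SET b = -14): {b=-14, d=50}
  after event 3 (t=17: DEC a by 10): {a=-10, b=-14, d=50}
  after event 4 (t=27: INC b by 1): {a=-10, b=-13, d=50}
  after event 5 (t=34: DEC d by 2): {a=-10, b=-13, d=48}
  after event 6 (t=36: SET d = -8): {a=-10, b=-13, d=-8}

Answer: {a=-10, b=-13, d=-8}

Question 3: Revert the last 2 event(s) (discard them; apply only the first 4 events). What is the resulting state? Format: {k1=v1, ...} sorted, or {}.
Answer: {a=-10, b=-13, d=50}

Derivation:
Keep first 4 events (discard last 2):
  after event 1 (t=1: SET d = 50): {d=50}
  after event 2 (t=10: SET b = -14): {b=-14, d=50}
  after event 3 (t=17: DEC a by 10): {a=-10, b=-14, d=50}
  after event 4 (t=27: INC b by 1): {a=-10, b=-13, d=50}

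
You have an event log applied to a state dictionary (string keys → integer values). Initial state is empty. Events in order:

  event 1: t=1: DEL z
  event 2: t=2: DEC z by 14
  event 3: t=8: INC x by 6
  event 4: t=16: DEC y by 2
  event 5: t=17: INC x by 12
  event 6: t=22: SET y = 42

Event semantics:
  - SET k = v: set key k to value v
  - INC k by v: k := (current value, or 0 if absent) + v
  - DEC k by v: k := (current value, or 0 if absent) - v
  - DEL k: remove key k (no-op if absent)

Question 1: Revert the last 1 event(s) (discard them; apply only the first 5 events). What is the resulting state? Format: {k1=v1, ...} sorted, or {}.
Keep first 5 events (discard last 1):
  after event 1 (t=1: DEL z): {}
  after event 2 (t=2: DEC z by 14): {z=-14}
  after event 3 (t=8: INC x by 6): {x=6, z=-14}
  after event 4 (t=16: DEC y by 2): {x=6, y=-2, z=-14}
  after event 5 (t=17: INC x by 12): {x=18, y=-2, z=-14}

Answer: {x=18, y=-2, z=-14}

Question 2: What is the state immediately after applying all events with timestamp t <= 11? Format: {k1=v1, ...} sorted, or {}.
Apply events with t <= 11 (3 events):
  after event 1 (t=1: DEL z): {}
  after event 2 (t=2: DEC z by 14): {z=-14}
  after event 3 (t=8: INC x by 6): {x=6, z=-14}

Answer: {x=6, z=-14}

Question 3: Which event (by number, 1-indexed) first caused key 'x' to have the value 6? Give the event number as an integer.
Looking for first event where x becomes 6:
  event 3: x (absent) -> 6  <-- first match

Answer: 3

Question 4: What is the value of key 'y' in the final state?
Answer: 42

Derivation:
Track key 'y' through all 6 events:
  event 1 (t=1: DEL z): y unchanged
  event 2 (t=2: DEC z by 14): y unchanged
  event 3 (t=8: INC x by 6): y unchanged
  event 4 (t=16: DEC y by 2): y (absent) -> -2
  event 5 (t=17: INC x by 12): y unchanged
  event 6 (t=22: SET y = 42): y -2 -> 42
Final: y = 42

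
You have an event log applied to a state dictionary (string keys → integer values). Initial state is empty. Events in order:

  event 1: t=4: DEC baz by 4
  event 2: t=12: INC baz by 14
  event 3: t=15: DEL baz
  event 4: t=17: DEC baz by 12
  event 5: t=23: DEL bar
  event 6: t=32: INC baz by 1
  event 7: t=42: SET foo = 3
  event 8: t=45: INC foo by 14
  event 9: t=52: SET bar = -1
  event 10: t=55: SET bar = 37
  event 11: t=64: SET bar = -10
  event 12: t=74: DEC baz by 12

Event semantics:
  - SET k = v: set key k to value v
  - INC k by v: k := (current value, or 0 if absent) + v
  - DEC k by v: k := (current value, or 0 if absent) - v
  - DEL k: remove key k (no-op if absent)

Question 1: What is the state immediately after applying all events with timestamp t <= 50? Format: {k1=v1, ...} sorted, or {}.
Answer: {baz=-11, foo=17}

Derivation:
Apply events with t <= 50 (8 events):
  after event 1 (t=4: DEC baz by 4): {baz=-4}
  after event 2 (t=12: INC baz by 14): {baz=10}
  after event 3 (t=15: DEL baz): {}
  after event 4 (t=17: DEC baz by 12): {baz=-12}
  after event 5 (t=23: DEL bar): {baz=-12}
  after event 6 (t=32: INC baz by 1): {baz=-11}
  after event 7 (t=42: SET foo = 3): {baz=-11, foo=3}
  after event 8 (t=45: INC foo by 14): {baz=-11, foo=17}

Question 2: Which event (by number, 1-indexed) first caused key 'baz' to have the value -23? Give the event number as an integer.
Answer: 12

Derivation:
Looking for first event where baz becomes -23:
  event 1: baz = -4
  event 2: baz = 10
  event 3: baz = (absent)
  event 4: baz = -12
  event 5: baz = -12
  event 6: baz = -11
  event 7: baz = -11
  event 8: baz = -11
  event 9: baz = -11
  event 10: baz = -11
  event 11: baz = -11
  event 12: baz -11 -> -23  <-- first match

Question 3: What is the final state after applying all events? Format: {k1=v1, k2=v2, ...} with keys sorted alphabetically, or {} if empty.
Answer: {bar=-10, baz=-23, foo=17}

Derivation:
  after event 1 (t=4: DEC baz by 4): {baz=-4}
  after event 2 (t=12: INC baz by 14): {baz=10}
  after event 3 (t=15: DEL baz): {}
  after event 4 (t=17: DEC baz by 12): {baz=-12}
  after event 5 (t=23: DEL bar): {baz=-12}
  after event 6 (t=32: INC baz by 1): {baz=-11}
  after event 7 (t=42: SET foo = 3): {baz=-11, foo=3}
  after event 8 (t=45: INC foo by 14): {baz=-11, foo=17}
  after event 9 (t=52: SET bar = -1): {bar=-1, baz=-11, foo=17}
  after event 10 (t=55: SET bar = 37): {bar=37, baz=-11, foo=17}
  after event 11 (t=64: SET bar = -10): {bar=-10, baz=-11, foo=17}
  after event 12 (t=74: DEC baz by 12): {bar=-10, baz=-23, foo=17}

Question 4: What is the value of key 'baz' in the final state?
Answer: -23

Derivation:
Track key 'baz' through all 12 events:
  event 1 (t=4: DEC baz by 4): baz (absent) -> -4
  event 2 (t=12: INC baz by 14): baz -4 -> 10
  event 3 (t=15: DEL baz): baz 10 -> (absent)
  event 4 (t=17: DEC baz by 12): baz (absent) -> -12
  event 5 (t=23: DEL bar): baz unchanged
  event 6 (t=32: INC baz by 1): baz -12 -> -11
  event 7 (t=42: SET foo = 3): baz unchanged
  event 8 (t=45: INC foo by 14): baz unchanged
  event 9 (t=52: SET bar = -1): baz unchanged
  event 10 (t=55: SET bar = 37): baz unchanged
  event 11 (t=64: SET bar = -10): baz unchanged
  event 12 (t=74: DEC baz by 12): baz -11 -> -23
Final: baz = -23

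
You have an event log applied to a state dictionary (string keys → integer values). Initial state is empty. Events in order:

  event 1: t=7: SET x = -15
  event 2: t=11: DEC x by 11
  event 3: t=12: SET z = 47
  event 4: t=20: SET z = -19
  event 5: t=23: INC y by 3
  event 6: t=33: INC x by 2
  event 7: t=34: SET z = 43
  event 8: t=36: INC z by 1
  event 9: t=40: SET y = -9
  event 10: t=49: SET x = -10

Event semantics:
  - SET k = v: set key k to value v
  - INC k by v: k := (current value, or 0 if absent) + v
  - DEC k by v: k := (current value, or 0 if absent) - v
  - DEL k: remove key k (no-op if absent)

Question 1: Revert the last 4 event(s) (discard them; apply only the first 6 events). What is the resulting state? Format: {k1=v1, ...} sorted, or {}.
Answer: {x=-24, y=3, z=-19}

Derivation:
Keep first 6 events (discard last 4):
  after event 1 (t=7: SET x = -15): {x=-15}
  after event 2 (t=11: DEC x by 11): {x=-26}
  after event 3 (t=12: SET z = 47): {x=-26, z=47}
  after event 4 (t=20: SET z = -19): {x=-26, z=-19}
  after event 5 (t=23: INC y by 3): {x=-26, y=3, z=-19}
  after event 6 (t=33: INC x by 2): {x=-24, y=3, z=-19}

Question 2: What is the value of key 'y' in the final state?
Answer: -9

Derivation:
Track key 'y' through all 10 events:
  event 1 (t=7: SET x = -15): y unchanged
  event 2 (t=11: DEC x by 11): y unchanged
  event 3 (t=12: SET z = 47): y unchanged
  event 4 (t=20: SET z = -19): y unchanged
  event 5 (t=23: INC y by 3): y (absent) -> 3
  event 6 (t=33: INC x by 2): y unchanged
  event 7 (t=34: SET z = 43): y unchanged
  event 8 (t=36: INC z by 1): y unchanged
  event 9 (t=40: SET y = -9): y 3 -> -9
  event 10 (t=49: SET x = -10): y unchanged
Final: y = -9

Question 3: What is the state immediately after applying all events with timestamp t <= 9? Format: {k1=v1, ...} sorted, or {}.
Apply events with t <= 9 (1 events):
  after event 1 (t=7: SET x = -15): {x=-15}

Answer: {x=-15}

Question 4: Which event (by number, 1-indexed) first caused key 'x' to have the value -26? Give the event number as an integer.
Looking for first event where x becomes -26:
  event 1: x = -15
  event 2: x -15 -> -26  <-- first match

Answer: 2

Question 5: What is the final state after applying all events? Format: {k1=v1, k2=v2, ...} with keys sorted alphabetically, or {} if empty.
Answer: {x=-10, y=-9, z=44}

Derivation:
  after event 1 (t=7: SET x = -15): {x=-15}
  after event 2 (t=11: DEC x by 11): {x=-26}
  after event 3 (t=12: SET z = 47): {x=-26, z=47}
  after event 4 (t=20: SET z = -19): {x=-26, z=-19}
  after event 5 (t=23: INC y by 3): {x=-26, y=3, z=-19}
  after event 6 (t=33: INC x by 2): {x=-24, y=3, z=-19}
  after event 7 (t=34: SET z = 43): {x=-24, y=3, z=43}
  after event 8 (t=36: INC z by 1): {x=-24, y=3, z=44}
  after event 9 (t=40: SET y = -9): {x=-24, y=-9, z=44}
  after event 10 (t=49: SET x = -10): {x=-10, y=-9, z=44}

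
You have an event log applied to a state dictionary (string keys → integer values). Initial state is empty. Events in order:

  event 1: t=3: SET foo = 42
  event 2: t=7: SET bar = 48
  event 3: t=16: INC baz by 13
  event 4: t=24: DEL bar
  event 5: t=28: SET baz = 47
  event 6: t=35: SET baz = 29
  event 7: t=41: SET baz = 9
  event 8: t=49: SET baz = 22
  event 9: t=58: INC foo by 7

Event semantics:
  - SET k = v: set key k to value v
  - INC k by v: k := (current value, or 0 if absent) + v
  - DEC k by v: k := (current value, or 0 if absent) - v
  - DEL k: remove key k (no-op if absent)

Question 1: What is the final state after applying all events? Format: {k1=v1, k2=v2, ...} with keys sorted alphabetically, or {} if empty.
  after event 1 (t=3: SET foo = 42): {foo=42}
  after event 2 (t=7: SET bar = 48): {bar=48, foo=42}
  after event 3 (t=16: INC baz by 13): {bar=48, baz=13, foo=42}
  after event 4 (t=24: DEL bar): {baz=13, foo=42}
  after event 5 (t=28: SET baz = 47): {baz=47, foo=42}
  after event 6 (t=35: SET baz = 29): {baz=29, foo=42}
  after event 7 (t=41: SET baz = 9): {baz=9, foo=42}
  after event 8 (t=49: SET baz = 22): {baz=22, foo=42}
  after event 9 (t=58: INC foo by 7): {baz=22, foo=49}

Answer: {baz=22, foo=49}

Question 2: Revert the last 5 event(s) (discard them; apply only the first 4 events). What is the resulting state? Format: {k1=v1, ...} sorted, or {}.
Keep first 4 events (discard last 5):
  after event 1 (t=3: SET foo = 42): {foo=42}
  after event 2 (t=7: SET bar = 48): {bar=48, foo=42}
  after event 3 (t=16: INC baz by 13): {bar=48, baz=13, foo=42}
  after event 4 (t=24: DEL bar): {baz=13, foo=42}

Answer: {baz=13, foo=42}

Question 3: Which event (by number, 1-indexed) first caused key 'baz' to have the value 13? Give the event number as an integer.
Looking for first event where baz becomes 13:
  event 3: baz (absent) -> 13  <-- first match

Answer: 3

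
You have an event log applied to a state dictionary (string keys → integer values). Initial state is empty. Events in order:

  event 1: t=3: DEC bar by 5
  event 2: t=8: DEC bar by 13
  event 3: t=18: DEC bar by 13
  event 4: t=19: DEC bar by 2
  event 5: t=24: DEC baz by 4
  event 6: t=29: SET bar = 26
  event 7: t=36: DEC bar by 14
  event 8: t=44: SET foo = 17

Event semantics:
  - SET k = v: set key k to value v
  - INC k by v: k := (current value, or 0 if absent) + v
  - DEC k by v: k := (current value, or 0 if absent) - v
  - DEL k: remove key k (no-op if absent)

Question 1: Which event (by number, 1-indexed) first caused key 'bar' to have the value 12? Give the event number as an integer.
Answer: 7

Derivation:
Looking for first event where bar becomes 12:
  event 1: bar = -5
  event 2: bar = -18
  event 3: bar = -31
  event 4: bar = -33
  event 5: bar = -33
  event 6: bar = 26
  event 7: bar 26 -> 12  <-- first match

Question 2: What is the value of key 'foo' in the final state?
Track key 'foo' through all 8 events:
  event 1 (t=3: DEC bar by 5): foo unchanged
  event 2 (t=8: DEC bar by 13): foo unchanged
  event 3 (t=18: DEC bar by 13): foo unchanged
  event 4 (t=19: DEC bar by 2): foo unchanged
  event 5 (t=24: DEC baz by 4): foo unchanged
  event 6 (t=29: SET bar = 26): foo unchanged
  event 7 (t=36: DEC bar by 14): foo unchanged
  event 8 (t=44: SET foo = 17): foo (absent) -> 17
Final: foo = 17

Answer: 17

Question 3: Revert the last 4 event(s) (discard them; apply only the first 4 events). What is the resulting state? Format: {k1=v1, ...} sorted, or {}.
Keep first 4 events (discard last 4):
  after event 1 (t=3: DEC bar by 5): {bar=-5}
  after event 2 (t=8: DEC bar by 13): {bar=-18}
  after event 3 (t=18: DEC bar by 13): {bar=-31}
  after event 4 (t=19: DEC bar by 2): {bar=-33}

Answer: {bar=-33}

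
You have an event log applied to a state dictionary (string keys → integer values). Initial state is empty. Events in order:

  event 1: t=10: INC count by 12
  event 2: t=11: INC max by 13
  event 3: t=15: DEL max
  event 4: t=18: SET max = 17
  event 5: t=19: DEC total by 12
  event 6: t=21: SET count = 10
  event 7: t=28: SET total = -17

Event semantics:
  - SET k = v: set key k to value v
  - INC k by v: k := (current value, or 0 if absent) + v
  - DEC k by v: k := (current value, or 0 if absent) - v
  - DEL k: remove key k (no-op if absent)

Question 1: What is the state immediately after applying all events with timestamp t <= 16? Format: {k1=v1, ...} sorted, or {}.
Answer: {count=12}

Derivation:
Apply events with t <= 16 (3 events):
  after event 1 (t=10: INC count by 12): {count=12}
  after event 2 (t=11: INC max by 13): {count=12, max=13}
  after event 3 (t=15: DEL max): {count=12}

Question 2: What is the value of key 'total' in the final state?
Answer: -17

Derivation:
Track key 'total' through all 7 events:
  event 1 (t=10: INC count by 12): total unchanged
  event 2 (t=11: INC max by 13): total unchanged
  event 3 (t=15: DEL max): total unchanged
  event 4 (t=18: SET max = 17): total unchanged
  event 5 (t=19: DEC total by 12): total (absent) -> -12
  event 6 (t=21: SET count = 10): total unchanged
  event 7 (t=28: SET total = -17): total -12 -> -17
Final: total = -17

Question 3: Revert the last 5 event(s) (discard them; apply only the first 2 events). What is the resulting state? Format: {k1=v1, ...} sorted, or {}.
Answer: {count=12, max=13}

Derivation:
Keep first 2 events (discard last 5):
  after event 1 (t=10: INC count by 12): {count=12}
  after event 2 (t=11: INC max by 13): {count=12, max=13}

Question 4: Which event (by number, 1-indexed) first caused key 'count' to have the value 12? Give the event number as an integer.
Answer: 1

Derivation:
Looking for first event where count becomes 12:
  event 1: count (absent) -> 12  <-- first match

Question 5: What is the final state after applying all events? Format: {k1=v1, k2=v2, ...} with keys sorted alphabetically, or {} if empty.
  after event 1 (t=10: INC count by 12): {count=12}
  after event 2 (t=11: INC max by 13): {count=12, max=13}
  after event 3 (t=15: DEL max): {count=12}
  after event 4 (t=18: SET max = 17): {count=12, max=17}
  after event 5 (t=19: DEC total by 12): {count=12, max=17, total=-12}
  after event 6 (t=21: SET count = 10): {count=10, max=17, total=-12}
  after event 7 (t=28: SET total = -17): {count=10, max=17, total=-17}

Answer: {count=10, max=17, total=-17}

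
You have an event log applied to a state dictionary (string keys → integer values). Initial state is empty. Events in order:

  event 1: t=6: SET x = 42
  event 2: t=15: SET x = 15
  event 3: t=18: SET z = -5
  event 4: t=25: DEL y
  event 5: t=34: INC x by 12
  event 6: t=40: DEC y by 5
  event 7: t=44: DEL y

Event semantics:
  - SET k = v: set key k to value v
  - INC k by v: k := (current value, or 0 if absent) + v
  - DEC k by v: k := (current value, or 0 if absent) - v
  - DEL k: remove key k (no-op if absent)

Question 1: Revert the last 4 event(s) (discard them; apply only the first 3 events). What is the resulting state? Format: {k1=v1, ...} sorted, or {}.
Answer: {x=15, z=-5}

Derivation:
Keep first 3 events (discard last 4):
  after event 1 (t=6: SET x = 42): {x=42}
  after event 2 (t=15: SET x = 15): {x=15}
  after event 3 (t=18: SET z = -5): {x=15, z=-5}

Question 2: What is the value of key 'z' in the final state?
Answer: -5

Derivation:
Track key 'z' through all 7 events:
  event 1 (t=6: SET x = 42): z unchanged
  event 2 (t=15: SET x = 15): z unchanged
  event 3 (t=18: SET z = -5): z (absent) -> -5
  event 4 (t=25: DEL y): z unchanged
  event 5 (t=34: INC x by 12): z unchanged
  event 6 (t=40: DEC y by 5): z unchanged
  event 7 (t=44: DEL y): z unchanged
Final: z = -5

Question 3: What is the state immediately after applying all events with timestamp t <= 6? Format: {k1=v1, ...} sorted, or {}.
Apply events with t <= 6 (1 events):
  after event 1 (t=6: SET x = 42): {x=42}

Answer: {x=42}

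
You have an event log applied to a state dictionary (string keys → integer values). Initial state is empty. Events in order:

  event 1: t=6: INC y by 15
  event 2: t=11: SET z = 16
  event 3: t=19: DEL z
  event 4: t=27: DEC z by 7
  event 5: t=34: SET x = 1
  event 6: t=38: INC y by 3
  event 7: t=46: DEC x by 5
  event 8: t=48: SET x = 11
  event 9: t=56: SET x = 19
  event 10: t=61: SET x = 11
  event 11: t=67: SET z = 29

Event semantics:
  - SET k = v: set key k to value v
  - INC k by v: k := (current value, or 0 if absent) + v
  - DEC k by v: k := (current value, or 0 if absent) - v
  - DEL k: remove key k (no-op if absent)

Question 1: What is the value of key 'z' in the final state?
Track key 'z' through all 11 events:
  event 1 (t=6: INC y by 15): z unchanged
  event 2 (t=11: SET z = 16): z (absent) -> 16
  event 3 (t=19: DEL z): z 16 -> (absent)
  event 4 (t=27: DEC z by 7): z (absent) -> -7
  event 5 (t=34: SET x = 1): z unchanged
  event 6 (t=38: INC y by 3): z unchanged
  event 7 (t=46: DEC x by 5): z unchanged
  event 8 (t=48: SET x = 11): z unchanged
  event 9 (t=56: SET x = 19): z unchanged
  event 10 (t=61: SET x = 11): z unchanged
  event 11 (t=67: SET z = 29): z -7 -> 29
Final: z = 29

Answer: 29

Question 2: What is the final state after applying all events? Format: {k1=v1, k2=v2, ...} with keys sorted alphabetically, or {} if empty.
  after event 1 (t=6: INC y by 15): {y=15}
  after event 2 (t=11: SET z = 16): {y=15, z=16}
  after event 3 (t=19: DEL z): {y=15}
  after event 4 (t=27: DEC z by 7): {y=15, z=-7}
  after event 5 (t=34: SET x = 1): {x=1, y=15, z=-7}
  after event 6 (t=38: INC y by 3): {x=1, y=18, z=-7}
  after event 7 (t=46: DEC x by 5): {x=-4, y=18, z=-7}
  after event 8 (t=48: SET x = 11): {x=11, y=18, z=-7}
  after event 9 (t=56: SET x = 19): {x=19, y=18, z=-7}
  after event 10 (t=61: SET x = 11): {x=11, y=18, z=-7}
  after event 11 (t=67: SET z = 29): {x=11, y=18, z=29}

Answer: {x=11, y=18, z=29}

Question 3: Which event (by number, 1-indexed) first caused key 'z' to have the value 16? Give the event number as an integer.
Looking for first event where z becomes 16:
  event 2: z (absent) -> 16  <-- first match

Answer: 2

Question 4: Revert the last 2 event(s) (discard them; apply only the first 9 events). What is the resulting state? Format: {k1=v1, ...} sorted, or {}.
Keep first 9 events (discard last 2):
  after event 1 (t=6: INC y by 15): {y=15}
  after event 2 (t=11: SET z = 16): {y=15, z=16}
  after event 3 (t=19: DEL z): {y=15}
  after event 4 (t=27: DEC z by 7): {y=15, z=-7}
  after event 5 (t=34: SET x = 1): {x=1, y=15, z=-7}
  after event 6 (t=38: INC y by 3): {x=1, y=18, z=-7}
  after event 7 (t=46: DEC x by 5): {x=-4, y=18, z=-7}
  after event 8 (t=48: SET x = 11): {x=11, y=18, z=-7}
  after event 9 (t=56: SET x = 19): {x=19, y=18, z=-7}

Answer: {x=19, y=18, z=-7}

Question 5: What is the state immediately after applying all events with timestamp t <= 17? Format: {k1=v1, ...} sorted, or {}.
Answer: {y=15, z=16}

Derivation:
Apply events with t <= 17 (2 events):
  after event 1 (t=6: INC y by 15): {y=15}
  after event 2 (t=11: SET z = 16): {y=15, z=16}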